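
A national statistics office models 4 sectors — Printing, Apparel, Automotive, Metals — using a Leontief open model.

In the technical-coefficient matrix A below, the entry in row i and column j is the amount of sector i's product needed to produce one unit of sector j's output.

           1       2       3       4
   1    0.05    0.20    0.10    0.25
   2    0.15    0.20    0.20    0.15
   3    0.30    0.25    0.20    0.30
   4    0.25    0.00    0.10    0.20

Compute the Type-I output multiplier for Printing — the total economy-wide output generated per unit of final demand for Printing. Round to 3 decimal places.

I − A =
  [   0.95    -0.20    -0.10    -0.25]
  [  -0.15     0.80    -0.20    -0.15]
  [  -0.30    -0.25     0.80    -0.30]
  [  -0.25     0.00    -0.10     0.80]
Compute the cofactors C_ij = (−1)^(i+j)·(3×3 minor ij) of I−A; the adjugate is their transpose:
adj(I−A) = Cᵀ =
  [ 0.444250   0.148250   0.119000   0.211250]
  [ 0.189000   0.490500   0.173250   0.216000]
  [ 0.291375   0.237375   0.526500   0.333000]
  [ 0.175250   0.076000   0.103000   0.496750]
det(I−A) = Σ_j (I−A)_1j·C_1j = (0.95)(0.444250) + (-0.20)(0.189000) + (-0.10)(0.291375) + (-0.25)(0.175250) = 0.3112875
(I − A)⁻¹ = adj(I−A) / det(I−A) ≈
  [   1.4271     0.4762     0.3823     0.6786]
  [   0.6072     1.5757     0.5566     0.6939]
  [   0.9360     0.7626     1.6914     1.0698]
  [   0.5630     0.2441     0.3309     1.5958]
The output multiplier for sector j is the column-j sum of the Leontief inverse (I − A)⁻¹ = adj(I−A) / det(I−A).
Column 1 of adj(I−A): (0.444250, 0.189000, 0.291375, 0.175250); det(I−A) = 0.3112875.
m_1 = (0.444250 + 0.189000 + 0.291375 + 0.175250) / 0.3112875 = 1.099875 / 0.3112875 ≈ 3.533.

m_1 = 3.533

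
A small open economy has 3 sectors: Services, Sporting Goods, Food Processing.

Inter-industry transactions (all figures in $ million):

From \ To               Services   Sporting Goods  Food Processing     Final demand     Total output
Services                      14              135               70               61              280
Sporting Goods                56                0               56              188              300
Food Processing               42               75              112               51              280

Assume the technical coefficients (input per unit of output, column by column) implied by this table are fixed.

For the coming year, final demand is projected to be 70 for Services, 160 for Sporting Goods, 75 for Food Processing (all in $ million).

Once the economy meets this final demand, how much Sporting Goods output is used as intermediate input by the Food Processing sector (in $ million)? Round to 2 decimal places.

Technical coefficients a_ij = z_ij / X_j:
  a_11 = 14/280 = 0.05, a_21 = 56/280 = 0.20, a_31 = 42/280 = 0.15
  a_12 = 135/300 = 0.45, a_22 = 0/300 = 0.00, a_32 = 75/300 = 0.25
  a_13 = 70/280 = 0.25, a_23 = 56/280 = 0.20, a_33 = 112/280 = 0.40
I − A =
  [   0.95    -0.45    -0.25]
  [  -0.20     1.00    -0.20]
  [  -0.15    -0.25     0.60]
Cofactors of I−A, C_ij = (−1)^(i+j)·(minor ij) (rows/columns in the sector order above):
  C_11 = (1.00)(0.60) − (-0.20)(-0.25) = 0.5500
  C_12 = −[(-0.20)(0.60) − (-0.20)(-0.15)] = 0.1500
  C_13 = (-0.20)(-0.25) − (1.00)(-0.15) = 0.2000
  C_21 = −[(-0.45)(0.60) − (-0.25)(-0.25)] = 0.3325
  C_22 = (0.95)(0.60) − (-0.25)(-0.15) = 0.5325
  C_23 = −[(0.95)(-0.25) − (-0.45)(-0.15)] = 0.3050
  C_31 = (-0.45)(-0.20) − (-0.25)(1.00) = 0.3400
  C_32 = −[(0.95)(-0.20) − (-0.25)(-0.20)] = 0.2400
  C_33 = (0.95)(1.00) − (-0.45)(-0.20) = 0.8600
det(I−A) = Σ_j (I−A)_1j·C_1j = (0.95)(0.5500) + (-0.45)(0.1500) + (-0.25)(0.2000) = 0.4050
adj(I−A) = Cᵀ =
  [ 0.5500   0.3325   0.3400]
  [ 0.1500   0.5325   0.2400]
  [ 0.2000   0.3050   0.8600]
(I − A)⁻¹ = adj(I−A) / det(I−A) ≈
  [   1.3580     0.8210     0.8395]
  [   0.3704     1.3148     0.5926]
  [   0.4938     0.7531     2.1235]
First solve x = (I − A)⁻¹ d = adj(I−A)·d / det(I−A); in particular x_3 = (0.2000·70 + 0.3050·160 + 0.8600·75) / 0.4050 = 127.30 / 0.4050 ≈ 314.3210.
Intermediate flow from 2 to 3: z_23 = a_23 · x_3 = 0.20 × 127.30 / 0.4050 = 25.46 / 0.4050 ≈ 62.86.

z_23 = 62.86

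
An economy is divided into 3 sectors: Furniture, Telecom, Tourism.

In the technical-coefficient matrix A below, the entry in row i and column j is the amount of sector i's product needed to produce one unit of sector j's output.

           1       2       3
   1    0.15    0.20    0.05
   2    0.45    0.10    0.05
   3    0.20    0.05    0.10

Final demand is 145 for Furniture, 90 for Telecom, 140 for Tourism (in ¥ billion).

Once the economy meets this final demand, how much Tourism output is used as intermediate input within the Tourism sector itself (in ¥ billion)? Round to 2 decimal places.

z_33 = 22.13

I − A =
  [   0.85    -0.20    -0.05]
  [  -0.45     0.90    -0.05]
  [  -0.20    -0.05     0.90]
Cofactors of I−A, C_ij = (−1)^(i+j)·(minor ij) (rows/columns in the sector order above):
  C_11 = (0.90)(0.90) − (-0.05)(-0.05) = 0.8075
  C_12 = −[(-0.45)(0.90) − (-0.05)(-0.20)] = 0.4150
  C_13 = (-0.45)(-0.05) − (0.90)(-0.20) = 0.2025
  C_21 = −[(-0.20)(0.90) − (-0.05)(-0.05)] = 0.1825
  C_22 = (0.85)(0.90) − (-0.05)(-0.20) = 0.7550
  C_23 = −[(0.85)(-0.05) − (-0.20)(-0.20)] = 0.0825
  C_31 = (-0.20)(-0.05) − (-0.05)(0.90) = 0.0550
  C_32 = −[(0.85)(-0.05) − (-0.05)(-0.45)] = 0.0650
  C_33 = (0.85)(0.90) − (-0.20)(-0.45) = 0.6750
det(I−A) = Σ_j (I−A)_1j·C_1j = (0.85)(0.8075) + (-0.20)(0.4150) + (-0.05)(0.2025) = 0.59325
adj(I−A) = Cᵀ =
  [ 0.8075   0.1825   0.0550]
  [ 0.4150   0.7550   0.0650]
  [ 0.2025   0.0825   0.6750]
(I − A)⁻¹ = adj(I−A) / det(I−A) ≈
  [   1.3611     0.3076     0.0927]
  [   0.6995     1.2727     0.1096]
  [   0.3413     0.1391     1.1378]
First solve x = (I − A)⁻¹ d = adj(I−A)·d / det(I−A); in particular x_3 = (0.2025·145 + 0.0825·90 + 0.6750·140) / 0.59325 = 131.2875 / 0.59325 ≈ 221.3021.
Intermediate flow from 3 to 3: z_33 = a_33 · x_3 = 0.10 × 131.2875 / 0.59325 = 13.12875 / 0.59325 ≈ 22.13.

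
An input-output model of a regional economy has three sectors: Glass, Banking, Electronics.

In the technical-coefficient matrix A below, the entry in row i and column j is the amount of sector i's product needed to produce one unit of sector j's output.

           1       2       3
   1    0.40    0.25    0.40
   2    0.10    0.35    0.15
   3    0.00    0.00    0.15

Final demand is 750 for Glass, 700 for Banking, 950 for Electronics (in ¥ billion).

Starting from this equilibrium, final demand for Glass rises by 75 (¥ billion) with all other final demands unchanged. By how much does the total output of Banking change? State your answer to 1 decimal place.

Δx_2 = 20.5

I − A =
  [   0.60    -0.25    -0.40]
  [  -0.10     0.65    -0.15]
  [   0.00     0.00     0.85]
Cofactors of I−A, C_ij = (−1)^(i+j)·(minor ij) (rows/columns in the sector order above):
  C_11 = (0.65)(0.85) − (-0.15)(0.00) = 0.5525
  C_12 = −[(-0.10)(0.85) − (-0.15)(0.00)] = 0.0850
  C_13 = (-0.10)(0.00) − (0.65)(0.00) = 0.0000
  C_21 = −[(-0.25)(0.85) − (-0.40)(0.00)] = 0.2125
  C_22 = (0.60)(0.85) − (-0.40)(0.00) = 0.5100
  C_23 = −[(0.60)(0.00) − (-0.25)(0.00)] = 0.0000
  C_31 = (-0.25)(-0.15) − (-0.40)(0.65) = 0.2975
  C_32 = −[(0.60)(-0.15) − (-0.40)(-0.10)] = 0.1300
  C_33 = (0.60)(0.65) − (-0.25)(-0.10) = 0.3650
det(I−A) = Σ_j (I−A)_1j·C_1j = (0.60)(0.5525) + (-0.25)(0.0850) + (-0.40)(0.0000) = 0.31025
adj(I−A) = Cᵀ =
  [ 0.5525   0.2125   0.2975]
  [ 0.0850   0.5100   0.1300]
  [ 0.0000   0.0000   0.3650]
(I − A)⁻¹ = adj(I−A) / det(I−A) ≈
  [   1.7808     0.6849     0.9589]
  [   0.2740     1.6438     0.4190]
  [   0.0000     0.0000     1.1765]
Δx = (I − A)⁻¹ Δd with Δd having +75 in the Glass component and 0 elsewhere.
So Δx_2 = L_21 · (+75), where L_21 = adj(I−A)_21 / det(I−A) = 0.0850 / 0.31025.
Δx_2 = 0.0850 × (+75) / 0.31025 = 6.375 / 0.31025 ≈ 20.5.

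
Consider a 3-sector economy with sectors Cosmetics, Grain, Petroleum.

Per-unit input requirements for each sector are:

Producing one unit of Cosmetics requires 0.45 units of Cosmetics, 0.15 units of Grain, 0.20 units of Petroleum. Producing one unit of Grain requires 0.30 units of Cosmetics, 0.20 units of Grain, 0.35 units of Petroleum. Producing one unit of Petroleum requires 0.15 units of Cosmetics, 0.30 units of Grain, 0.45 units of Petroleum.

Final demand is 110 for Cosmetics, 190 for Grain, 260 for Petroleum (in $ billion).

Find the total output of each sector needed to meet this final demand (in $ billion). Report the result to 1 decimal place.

I − A =
  [   0.55    -0.30    -0.15]
  [  -0.15     0.80    -0.30]
  [  -0.20    -0.35     0.55]
Cofactors of I−A, C_ij = (−1)^(i+j)·(minor ij) (rows/columns in the sector order above):
  C_11 = (0.80)(0.55) − (-0.30)(-0.35) = 0.3350
  C_12 = −[(-0.15)(0.55) − (-0.30)(-0.20)] = 0.1425
  C_13 = (-0.15)(-0.35) − (0.80)(-0.20) = 0.2125
  C_21 = −[(-0.30)(0.55) − (-0.15)(-0.35)] = 0.2175
  C_22 = (0.55)(0.55) − (-0.15)(-0.20) = 0.2725
  C_23 = −[(0.55)(-0.35) − (-0.30)(-0.20)] = 0.2525
  C_31 = (-0.30)(-0.30) − (-0.15)(0.80) = 0.2100
  C_32 = −[(0.55)(-0.30) − (-0.15)(-0.15)] = 0.1875
  C_33 = (0.55)(0.80) − (-0.30)(-0.15) = 0.3950
det(I−A) = Σ_j (I−A)_1j·C_1j = (0.55)(0.3350) + (-0.30)(0.1425) + (-0.15)(0.2125) = 0.109625
adj(I−A) = Cᵀ =
  [ 0.3350   0.2175   0.2100]
  [ 0.1425   0.2725   0.1875]
  [ 0.2125   0.2525   0.3950]
(I − A)⁻¹ = adj(I−A) / det(I−A) ≈
  [   3.0559     1.9840     1.9156]
  [   1.2999     2.4857     1.7104]
  [   1.9384     2.3033     3.6032]
x = (I − A)⁻¹ d = adj(I−A)·d / det(I−A), with det(I−A) = 0.109625:
  x_1 = (0.3350·110 + 0.2175·190 + 0.2100·260) / 0.109625 = 132.775 / 0.109625 ≈ 1211.2
  x_2 = (0.1425·110 + 0.2725·190 + 0.1875·260) / 0.109625 = 116.20 / 0.109625 ≈ 1060.0
  x_3 = (0.2125·110 + 0.2525·190 + 0.3950·260) / 0.109625 = 174.05 / 0.109625 ≈ 1587.7

x_1 = 1211.2, x_2 = 1060.0, x_3 = 1587.7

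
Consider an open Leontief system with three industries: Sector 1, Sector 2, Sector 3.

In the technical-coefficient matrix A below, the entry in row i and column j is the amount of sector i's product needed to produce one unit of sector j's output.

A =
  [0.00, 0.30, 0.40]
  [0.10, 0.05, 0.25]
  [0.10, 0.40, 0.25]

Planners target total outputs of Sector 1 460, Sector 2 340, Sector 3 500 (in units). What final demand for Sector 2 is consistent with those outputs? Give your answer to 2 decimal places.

d_2 = 152.00

I − A =
  [   1.00    -0.30    -0.40]
  [  -0.10     0.95    -0.25]
  [  -0.10    -0.40     0.75]
d = (I − A) x:
  d_1 = (+1.00)·460 + (-0.30)·340 + (-0.40)·500 = 158.00
  d_2 = (-0.10)·460 + (+0.95)·340 + (-0.25)·500 = 152.00
  d_3 = (-0.10)·460 + (-0.40)·340 + (+0.75)·500 = 193.00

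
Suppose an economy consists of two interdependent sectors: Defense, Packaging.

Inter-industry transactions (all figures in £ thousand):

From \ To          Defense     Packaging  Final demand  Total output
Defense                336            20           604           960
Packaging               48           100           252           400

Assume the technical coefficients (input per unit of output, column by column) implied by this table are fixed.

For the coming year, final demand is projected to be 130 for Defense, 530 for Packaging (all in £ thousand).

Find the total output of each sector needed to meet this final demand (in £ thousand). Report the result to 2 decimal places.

Technical coefficients a_ij = z_ij / X_j:
  a_DD = 336/960 = 0.35, a_PD = 48/960 = 0.05
  a_DP = 20/400 = 0.05, a_PP = 100/400 = 0.25
I − A =
  [   0.65    -0.05]
  [  -0.05     0.75]
det(I−A) = (0.65)(0.75) − (-0.05)(-0.05) = 0.4850
adj(I−A) = [[0.75, 0.05], [0.05, 0.65]]
(I − A)⁻¹ = adj(I−A) / det(I−A) ≈
  [   1.5464     0.1031]
  [   0.1031     1.3402]
x = (I − A)⁻¹ d = adj(I−A)·d / det(I−A), with det(I−A) = 0.4850:
  x_D = (0.75·130 + 0.05·530) / 0.4850 = 124.00 / 0.4850 ≈ 255.67
  x_P = (0.05·130 + 0.65·530) / 0.4850 = 351.00 / 0.4850 ≈ 723.71

x_D = 255.67, x_P = 723.71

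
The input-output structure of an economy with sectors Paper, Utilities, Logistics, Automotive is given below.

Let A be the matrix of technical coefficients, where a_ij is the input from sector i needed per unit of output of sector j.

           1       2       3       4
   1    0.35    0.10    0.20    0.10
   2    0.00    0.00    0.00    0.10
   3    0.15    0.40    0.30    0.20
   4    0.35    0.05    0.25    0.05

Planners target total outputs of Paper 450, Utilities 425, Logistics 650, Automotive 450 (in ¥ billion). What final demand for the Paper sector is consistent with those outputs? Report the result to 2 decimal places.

d_1 = 75.00

I − A =
  [   0.65    -0.10    -0.20    -0.10]
  [   0.00     1.00     0.00    -0.10]
  [  -0.15    -0.40     0.70    -0.20]
  [  -0.35    -0.05    -0.25     0.95]
d = (I − A) x:
  d_1 = (+0.65)·450 + (-0.10)·425 + (-0.20)·650 + (-0.10)·450 = 75.00
  d_2 = (+0.00)·450 + (+1.00)·425 + (+0.00)·650 + (-0.10)·450 = 380.00
  d_3 = (-0.15)·450 + (-0.40)·425 + (+0.70)·650 + (-0.20)·450 = 127.50
  d_4 = (-0.35)·450 + (-0.05)·425 + (-0.25)·650 + (+0.95)·450 = 86.25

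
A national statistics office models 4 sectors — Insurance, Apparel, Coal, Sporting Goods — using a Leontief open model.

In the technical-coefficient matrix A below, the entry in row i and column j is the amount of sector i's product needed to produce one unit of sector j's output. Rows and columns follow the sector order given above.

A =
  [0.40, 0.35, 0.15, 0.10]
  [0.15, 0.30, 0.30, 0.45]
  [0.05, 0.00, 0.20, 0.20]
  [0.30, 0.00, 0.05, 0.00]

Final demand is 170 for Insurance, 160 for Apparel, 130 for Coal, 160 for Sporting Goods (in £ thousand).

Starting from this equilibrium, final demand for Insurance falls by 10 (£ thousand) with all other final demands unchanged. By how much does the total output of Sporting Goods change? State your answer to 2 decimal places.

Δx_4 = -8.00

I − A =
  [   0.60    -0.35    -0.15    -0.10]
  [  -0.15     0.70    -0.30    -0.45]
  [  -0.05     0.00     0.80    -0.20]
  [  -0.30     0.00    -0.05     1.00]
Compute the cofactors C_ij = (−1)^(i+j)·(3×3 minor ij) of I−A; the adjugate is their transpose:
adj(I−A) = Cᵀ =
  [ 0.553000   0.276500   0.221375   0.224000]
  [ 0.260625   0.433250   0.228000   0.266625]
  [ 0.077000   0.038500   0.299250   0.084875]
  [ 0.169750   0.084875   0.081375   0.283500]
det(I−A) = Σ_j (I−A)_1j·C_1j = (0.60)(0.553000) + (-0.35)(0.260625) + (-0.15)(0.077000) + (-0.10)(0.169750) = 0.21205625
(I − A)⁻¹ = adj(I−A) / det(I−A) ≈
  [   2.6078     1.3039     1.0439     1.0563]
  [   1.2290     2.0431     1.0752     1.2573]
  [   0.3631     0.1816     1.4112     0.4002]
  [   0.8005     0.4002     0.3837     1.3369]
Δx = (I − A)⁻¹ Δd with Δd having -10 in the Insurance component and 0 elsewhere.
So Δx_4 = L_41 · (-10), where L_41 = adj(I−A)_41 / det(I−A) = 0.169750 / 0.21205625.
Δx_4 = 0.169750 × (-10) / 0.21205625 = -1.6975 / 0.21205625 ≈ -8.00.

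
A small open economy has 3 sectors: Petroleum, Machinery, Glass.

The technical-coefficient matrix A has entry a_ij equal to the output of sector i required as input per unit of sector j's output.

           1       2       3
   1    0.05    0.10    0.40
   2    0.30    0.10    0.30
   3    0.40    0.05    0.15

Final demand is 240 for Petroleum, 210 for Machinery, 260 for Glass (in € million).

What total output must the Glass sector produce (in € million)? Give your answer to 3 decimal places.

I − A =
  [   0.95    -0.10    -0.40]
  [  -0.30     0.90    -0.30]
  [  -0.40    -0.05     0.85]
Cofactors of I−A, C_ij = (−1)^(i+j)·(minor ij) (rows/columns in the sector order above):
  C_11 = (0.90)(0.85) − (-0.30)(-0.05) = 0.7500
  C_12 = −[(-0.30)(0.85) − (-0.30)(-0.40)] = 0.3750
  C_13 = (-0.30)(-0.05) − (0.90)(-0.40) = 0.3750
  C_21 = −[(-0.10)(0.85) − (-0.40)(-0.05)] = 0.1050
  C_22 = (0.95)(0.85) − (-0.40)(-0.40) = 0.6475
  C_23 = −[(0.95)(-0.05) − (-0.10)(-0.40)] = 0.0875
  C_31 = (-0.10)(-0.30) − (-0.40)(0.90) = 0.3900
  C_32 = −[(0.95)(-0.30) − (-0.40)(-0.30)] = 0.4050
  C_33 = (0.95)(0.90) − (-0.10)(-0.30) = 0.8250
det(I−A) = Σ_j (I−A)_1j·C_1j = (0.95)(0.7500) + (-0.10)(0.3750) + (-0.40)(0.3750) = 0.5250
adj(I−A) = Cᵀ =
  [ 0.7500   0.1050   0.3900]
  [ 0.3750   0.6475   0.4050]
  [ 0.3750   0.0875   0.8250]
(I − A)⁻¹ = adj(I−A) / det(I−A) ≈
  [   1.4286     0.2000     0.7429]
  [   0.7143     1.2333     0.7714]
  [   0.7143     0.1667     1.5714]
x = (I − A)⁻¹ d = adj(I−A)·d / det(I−A), with det(I−A) = 0.5250:
  x_1 = (0.7500·240 + 0.1050·210 + 0.3900·260) / 0.5250 = 303.45 / 0.5250 = 578.000
  x_2 = (0.3750·240 + 0.6475·210 + 0.4050·260) / 0.5250 = 331.275 / 0.5250 = 631.000
  x_3 = (0.3750·240 + 0.0875·210 + 0.8250·260) / 0.5250 = 322.875 / 0.5250 = 615.000

x_3 = 615.000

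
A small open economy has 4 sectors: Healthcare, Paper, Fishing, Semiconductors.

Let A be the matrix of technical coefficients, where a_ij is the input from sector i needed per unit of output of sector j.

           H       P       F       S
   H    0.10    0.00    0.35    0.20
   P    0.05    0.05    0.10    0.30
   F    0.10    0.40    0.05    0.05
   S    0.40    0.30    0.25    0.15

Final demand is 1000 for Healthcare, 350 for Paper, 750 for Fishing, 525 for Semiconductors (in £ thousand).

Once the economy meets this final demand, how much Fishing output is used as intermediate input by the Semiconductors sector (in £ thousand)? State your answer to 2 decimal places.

z_FS = 145.90

I − A =
  [   0.90     0.00    -0.35    -0.20]
  [  -0.05     0.95    -0.10    -0.30]
  [  -0.10    -0.40     0.95    -0.05]
  [  -0.40    -0.30    -0.25     0.85]
Compute the cofactors C_ij = (−1)^(i+j)·(3×3 minor ij) of I−A; the adjugate is their transpose:
adj(I−A) = Cᵀ =
  [ 0.604250   0.201250   0.304625   0.231125]
  [ 0.171750   0.597750   0.195375   0.262875]
  [ 0.156500   0.293500   0.566750   0.173750]
  [ 0.391000   0.392000   0.379000   0.736000]
det(I−A) = Σ_j (I−A)_1j·C_1j = (0.90)(0.604250) + (0.00)(0.171750) + (-0.35)(0.156500) + (-0.20)(0.391000) = 0.41085
(I − A)⁻¹ = adj(I−A) / det(I−A) ≈
  [   1.4707     0.4898     0.7415     0.5626]
  [   0.4180     1.4549     0.4755     0.6398]
  [   0.3809     0.7144     1.3795     0.4229]
  [   0.9517     0.9541     0.9225     1.7914]
First solve x = (I − A)⁻¹ d = adj(I−A)·d / det(I−A); in particular x_S = (0.391000·1000 + 0.392000·350 + 0.379000·750 + 0.736000·525) / 0.41085 = 1198.85 / 0.41085 ≈ 2917.9749.
Intermediate flow from F to S: z_FS = a_FS · x_S = 0.05 × 1198.85 / 0.41085 = 59.9425 / 0.41085 ≈ 145.90.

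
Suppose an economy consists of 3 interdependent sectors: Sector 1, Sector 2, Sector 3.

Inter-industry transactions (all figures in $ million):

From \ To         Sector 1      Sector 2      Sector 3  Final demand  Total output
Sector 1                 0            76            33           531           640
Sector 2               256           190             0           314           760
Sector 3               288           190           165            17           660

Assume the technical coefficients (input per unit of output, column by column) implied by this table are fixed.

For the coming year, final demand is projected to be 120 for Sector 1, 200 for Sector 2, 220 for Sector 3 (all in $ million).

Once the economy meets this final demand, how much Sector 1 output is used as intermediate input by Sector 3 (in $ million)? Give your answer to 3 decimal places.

z_13 = 26.213

Technical coefficients a_ij = z_ij / X_j:
  a_11 = 0/640 = 0.00, a_21 = 256/640 = 0.40, a_31 = 288/640 = 0.45
  a_12 = 76/760 = 0.10, a_22 = 190/760 = 0.25, a_32 = 190/760 = 0.25
  a_13 = 33/660 = 0.05, a_23 = 0/660 = 0.00, a_33 = 165/660 = 0.25
I − A =
  [   1.00    -0.10    -0.05]
  [  -0.40     0.75     0.00]
  [  -0.45    -0.25     0.75]
Cofactors of I−A, C_ij = (−1)^(i+j)·(minor ij) (rows/columns in the sector order above):
  C_11 = (0.75)(0.75) − (0.00)(-0.25) = 0.5625
  C_12 = −[(-0.40)(0.75) − (0.00)(-0.45)] = 0.3000
  C_13 = (-0.40)(-0.25) − (0.75)(-0.45) = 0.4375
  C_21 = −[(-0.10)(0.75) − (-0.05)(-0.25)] = 0.0875
  C_22 = (1.00)(0.75) − (-0.05)(-0.45) = 0.7275
  C_23 = −[(1.00)(-0.25) − (-0.10)(-0.45)] = 0.2950
  C_31 = (-0.10)(0.00) − (-0.05)(0.75) = 0.0375
  C_32 = −[(1.00)(0.00) − (-0.05)(-0.40)] = 0.0200
  C_33 = (1.00)(0.75) − (-0.10)(-0.40) = 0.7100
det(I−A) = Σ_j (I−A)_1j·C_1j = (1.00)(0.5625) + (-0.10)(0.3000) + (-0.05)(0.4375) = 0.510625
adj(I−A) = Cᵀ =
  [ 0.5625   0.0875   0.0375]
  [ 0.3000   0.7275   0.0200]
  [ 0.4375   0.2950   0.7100]
(I − A)⁻¹ = adj(I−A) / det(I−A) ≈
  [   1.1016     0.1714     0.0734]
  [   0.5875     1.4247     0.0392]
  [   0.8568     0.5777     1.3905]
First solve x = (I − A)⁻¹ d = adj(I−A)·d / det(I−A); in particular x_3 = (0.4375·120 + 0.2950·200 + 0.7100·220) / 0.510625 = 267.70 / 0.510625 ≈ 524.25949.
Intermediate flow from 1 to 3: z_13 = a_13 · x_3 = 0.05 × 267.70 / 0.510625 = 13.385 / 0.510625 ≈ 26.213.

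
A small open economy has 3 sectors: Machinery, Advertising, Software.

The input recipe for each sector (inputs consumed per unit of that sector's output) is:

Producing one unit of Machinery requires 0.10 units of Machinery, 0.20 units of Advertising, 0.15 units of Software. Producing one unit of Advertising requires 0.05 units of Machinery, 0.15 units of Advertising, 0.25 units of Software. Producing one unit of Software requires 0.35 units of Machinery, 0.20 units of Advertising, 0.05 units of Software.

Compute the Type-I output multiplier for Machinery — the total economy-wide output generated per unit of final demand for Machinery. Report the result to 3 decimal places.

I − A =
  [   0.90    -0.05    -0.35]
  [  -0.20     0.85    -0.20]
  [  -0.15    -0.25     0.95]
Cofactors of I−A, C_ij = (−1)^(i+j)·(minor ij) (rows/columns in the sector order above):
  C_11 = (0.85)(0.95) − (-0.20)(-0.25) = 0.7575
  C_12 = −[(-0.20)(0.95) − (-0.20)(-0.15)] = 0.2200
  C_13 = (-0.20)(-0.25) − (0.85)(-0.15) = 0.1775
  C_21 = −[(-0.05)(0.95) − (-0.35)(-0.25)] = 0.1350
  C_22 = (0.90)(0.95) − (-0.35)(-0.15) = 0.8025
  C_23 = −[(0.90)(-0.25) − (-0.05)(-0.15)] = 0.2325
  C_31 = (-0.05)(-0.20) − (-0.35)(0.85) = 0.3075
  C_32 = −[(0.90)(-0.20) − (-0.35)(-0.20)] = 0.2500
  C_33 = (0.90)(0.85) − (-0.05)(-0.20) = 0.7550
det(I−A) = Σ_j (I−A)_1j·C_1j = (0.90)(0.7575) + (-0.05)(0.2200) + (-0.35)(0.1775) = 0.608625
adj(I−A) = Cᵀ =
  [ 0.7575   0.1350   0.3075]
  [ 0.2200   0.8025   0.2500]
  [ 0.1775   0.2325   0.7550]
(I − A)⁻¹ = adj(I−A) / det(I−A) ≈
  [   1.2446     0.2218     0.5052]
  [   0.3615     1.3185     0.4108]
  [   0.2916     0.3820     1.2405]
The output multiplier for sector j is the column-j sum of the Leontief inverse (I − A)⁻¹ = adj(I−A) / det(I−A).
Column M of adj(I−A): (0.7575, 0.2200, 0.1775); det(I−A) = 0.608625.
m_M = (0.7575 + 0.2200 + 0.1775) / 0.608625 = 1.155 / 0.608625 ≈ 1.898.

m_M = 1.898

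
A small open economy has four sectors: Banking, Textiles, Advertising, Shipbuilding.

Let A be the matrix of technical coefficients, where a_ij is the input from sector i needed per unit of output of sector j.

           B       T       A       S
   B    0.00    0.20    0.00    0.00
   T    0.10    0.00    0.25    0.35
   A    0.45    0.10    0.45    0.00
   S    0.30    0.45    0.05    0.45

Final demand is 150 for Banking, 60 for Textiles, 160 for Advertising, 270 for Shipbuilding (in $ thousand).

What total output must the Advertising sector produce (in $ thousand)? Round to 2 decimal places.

I − A =
  [   1.00    -0.20     0.00     0.00]
  [  -0.10     1.00    -0.25    -0.35]
  [  -0.45    -0.10     0.55     0.00]
  [  -0.30    -0.45    -0.05     0.55]
Compute the cofactors C_ij = (−1)^(i+j)·(3×3 minor ij) of I−A; the adjugate is their transpose:
adj(I−A) = Cᵀ =
  [ 0.200375   0.060500   0.031000   0.038500]
  [ 0.157750   0.302500   0.155000   0.192500]
  [ 0.192625   0.104500   0.360500   0.066500]
  [ 0.255875   0.290000   0.176500   0.491500]
det(I−A) = Σ_j (I−A)_1j·C_1j = (1.00)(0.200375) + (-0.20)(0.157750) + (0.00)(0.192625) + (0.00)(0.255875) = 0.168825
(I − A)⁻¹ = adj(I−A) / det(I−A) ≈
  [   1.1869     0.3584     0.1836     0.2280]
  [   0.9344     1.7918     0.9181     1.1402]
  [   1.1410     0.6190     2.1353     0.3939]
  [   1.5156     1.7178     1.0455     2.9113]
x = (I − A)⁻¹ d = adj(I−A)·d / det(I−A), with det(I−A) = 0.168825:
  x_B = (0.200375·150 + 0.060500·60 + 0.031000·160 + 0.038500·270) / 0.168825 = 49.04125 / 0.168825 ≈ 290.49
  x_T = (0.157750·150 + 0.302500·60 + 0.155000·160 + 0.192500·270) / 0.168825 = 118.5875 / 0.168825 ≈ 702.43
  x_A = (0.192625·150 + 0.104500·60 + 0.360500·160 + 0.066500·270) / 0.168825 = 110.79875 / 0.168825 ≈ 656.29
  x_S = (0.255875·150 + 0.290000·60 + 0.176500·160 + 0.491500·270) / 0.168825 = 216.72625 / 0.168825 ≈ 1283.73

x_A = 656.29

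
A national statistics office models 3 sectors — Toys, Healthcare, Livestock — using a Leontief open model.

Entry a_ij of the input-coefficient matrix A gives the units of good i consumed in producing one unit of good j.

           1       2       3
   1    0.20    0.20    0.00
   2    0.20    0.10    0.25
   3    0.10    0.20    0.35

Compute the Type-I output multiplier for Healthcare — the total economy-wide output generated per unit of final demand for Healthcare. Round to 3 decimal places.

I − A =
  [   0.80    -0.20     0.00]
  [  -0.20     0.90    -0.25]
  [  -0.10    -0.20     0.65]
Cofactors of I−A, C_ij = (−1)^(i+j)·(minor ij) (rows/columns in the sector order above):
  C_11 = (0.90)(0.65) − (-0.25)(-0.20) = 0.5350
  C_12 = −[(-0.20)(0.65) − (-0.25)(-0.10)] = 0.1550
  C_13 = (-0.20)(-0.20) − (0.90)(-0.10) = 0.1300
  C_21 = −[(-0.20)(0.65) − (0.00)(-0.20)] = 0.1300
  C_22 = (0.80)(0.65) − (0.00)(-0.10) = 0.5200
  C_23 = −[(0.80)(-0.20) − (-0.20)(-0.10)] = 0.1800
  C_31 = (-0.20)(-0.25) − (0.00)(0.90) = 0.0500
  C_32 = −[(0.80)(-0.25) − (0.00)(-0.20)] = 0.2000
  C_33 = (0.80)(0.90) − (-0.20)(-0.20) = 0.6800
det(I−A) = Σ_j (I−A)_1j·C_1j = (0.80)(0.5350) + (-0.20)(0.1550) + (0.00)(0.1300) = 0.3970
adj(I−A) = Cᵀ =
  [ 0.5350   0.1300   0.0500]
  [ 0.1550   0.5200   0.2000]
  [ 0.1300   0.1800   0.6800]
(I − A)⁻¹ = adj(I−A) / det(I−A) ≈
  [   1.3476     0.3275     0.1259]
  [   0.3904     1.3098     0.5038]
  [   0.3275     0.4534     1.7128]
The output multiplier for sector j is the column-j sum of the Leontief inverse (I − A)⁻¹ = adj(I−A) / det(I−A).
Column 2 of adj(I−A): (0.1300, 0.5200, 0.1800); det(I−A) = 0.3970.
m_2 = (0.1300 + 0.5200 + 0.1800) / 0.3970 = 0.83 / 0.3970 ≈ 2.091.

m_2 = 2.091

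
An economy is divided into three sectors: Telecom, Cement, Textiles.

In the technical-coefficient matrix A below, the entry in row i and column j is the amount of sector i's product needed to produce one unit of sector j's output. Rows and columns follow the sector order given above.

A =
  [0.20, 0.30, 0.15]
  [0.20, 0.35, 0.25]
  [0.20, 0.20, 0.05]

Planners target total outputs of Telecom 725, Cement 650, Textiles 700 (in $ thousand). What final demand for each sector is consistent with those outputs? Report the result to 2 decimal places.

d_1 = 280.00, d_2 = 102.50, d_3 = 390.00

I − A =
  [   0.80    -0.30    -0.15]
  [  -0.20     0.65    -0.25]
  [  -0.20    -0.20     0.95]
d = (I − A) x:
  d_1 = (+0.80)·725 + (-0.30)·650 + (-0.15)·700 = 280.00
  d_2 = (-0.20)·725 + (+0.65)·650 + (-0.25)·700 = 102.50
  d_3 = (-0.20)·725 + (-0.20)·650 + (+0.95)·700 = 390.00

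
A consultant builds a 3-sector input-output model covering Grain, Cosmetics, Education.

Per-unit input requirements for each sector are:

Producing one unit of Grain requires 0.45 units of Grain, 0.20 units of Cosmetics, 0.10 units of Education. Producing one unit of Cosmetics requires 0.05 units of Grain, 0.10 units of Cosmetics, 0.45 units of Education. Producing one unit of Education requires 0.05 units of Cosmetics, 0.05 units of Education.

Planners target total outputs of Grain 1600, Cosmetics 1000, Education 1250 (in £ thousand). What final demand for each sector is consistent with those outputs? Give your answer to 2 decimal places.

d_G = 830.00, d_C = 517.50, d_E = 577.50

I − A =
  [   0.55    -0.05     0.00]
  [  -0.20     0.90    -0.05]
  [  -0.10    -0.45     0.95]
d = (I − A) x:
  d_G = (+0.55)·1600 + (-0.05)·1000 + (+0.00)·1250 = 830.00
  d_C = (-0.20)·1600 + (+0.90)·1000 + (-0.05)·1250 = 517.50
  d_E = (-0.10)·1600 + (-0.45)·1000 + (+0.95)·1250 = 577.50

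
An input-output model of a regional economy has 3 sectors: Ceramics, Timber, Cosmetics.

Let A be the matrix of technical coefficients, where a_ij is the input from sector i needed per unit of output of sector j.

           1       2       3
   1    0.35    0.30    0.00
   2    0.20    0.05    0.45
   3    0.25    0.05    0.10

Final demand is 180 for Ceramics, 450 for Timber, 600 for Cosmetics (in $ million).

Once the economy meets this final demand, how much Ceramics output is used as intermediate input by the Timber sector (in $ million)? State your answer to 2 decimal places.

I − A =
  [   0.65    -0.30     0.00]
  [  -0.20     0.95    -0.45]
  [  -0.25    -0.05     0.90]
Cofactors of I−A, C_ij = (−1)^(i+j)·(minor ij) (rows/columns in the sector order above):
  C_11 = (0.95)(0.90) − (-0.45)(-0.05) = 0.8325
  C_12 = −[(-0.20)(0.90) − (-0.45)(-0.25)] = 0.2925
  C_13 = (-0.20)(-0.05) − (0.95)(-0.25) = 0.2475
  C_21 = −[(-0.30)(0.90) − (0.00)(-0.05)] = 0.2700
  C_22 = (0.65)(0.90) − (0.00)(-0.25) = 0.5850
  C_23 = −[(0.65)(-0.05) − (-0.30)(-0.25)] = 0.1075
  C_31 = (-0.30)(-0.45) − (0.00)(0.95) = 0.1350
  C_32 = −[(0.65)(-0.45) − (0.00)(-0.20)] = 0.2925
  C_33 = (0.65)(0.95) − (-0.30)(-0.20) = 0.5575
det(I−A) = Σ_j (I−A)_1j·C_1j = (0.65)(0.8325) + (-0.30)(0.2925) + (0.00)(0.2475) = 0.453375
adj(I−A) = Cᵀ =
  [ 0.8325   0.2700   0.1350]
  [ 0.2925   0.5850   0.2925]
  [ 0.2475   0.1075   0.5575]
(I − A)⁻¹ = adj(I−A) / det(I−A) ≈
  [   1.8362     0.5955     0.2978]
  [   0.6452     1.2903     0.6452]
  [   0.5459     0.2371     1.2297]
First solve x = (I − A)⁻¹ d = adj(I−A)·d / det(I−A); in particular x_2 = (0.2925·180 + 0.5850·450 + 0.2925·600) / 0.453375 = 491.40 / 0.453375 ≈ 1083.8710.
Intermediate flow from 1 to 2: z_12 = a_12 · x_2 = 0.30 × 491.40 / 0.453375 = 147.42 / 0.453375 ≈ 325.16.

z_12 = 325.16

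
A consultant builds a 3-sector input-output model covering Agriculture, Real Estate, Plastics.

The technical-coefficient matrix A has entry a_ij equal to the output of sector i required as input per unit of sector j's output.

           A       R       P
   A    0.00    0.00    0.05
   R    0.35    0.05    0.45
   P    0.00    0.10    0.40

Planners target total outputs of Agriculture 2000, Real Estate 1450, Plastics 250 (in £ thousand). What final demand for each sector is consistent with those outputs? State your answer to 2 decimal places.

I − A =
  [   1.00     0.00    -0.05]
  [  -0.35     0.95    -0.45]
  [   0.00    -0.10     0.60]
d = (I − A) x:
  d_A = (+1.00)·2000 + (+0.00)·1450 + (-0.05)·250 = 1987.50
  d_R = (-0.35)·2000 + (+0.95)·1450 + (-0.45)·250 = 565.00
  d_P = (+0.00)·2000 + (-0.10)·1450 + (+0.60)·250 = 5.00

d_A = 1987.50, d_R = 565.00, d_P = 5.00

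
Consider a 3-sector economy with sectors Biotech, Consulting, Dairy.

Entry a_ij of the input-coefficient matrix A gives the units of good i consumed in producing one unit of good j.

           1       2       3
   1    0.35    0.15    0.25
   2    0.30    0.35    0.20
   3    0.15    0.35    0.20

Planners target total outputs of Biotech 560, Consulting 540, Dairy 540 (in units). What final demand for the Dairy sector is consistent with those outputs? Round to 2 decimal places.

I − A =
  [   0.65    -0.15    -0.25]
  [  -0.30     0.65    -0.20]
  [  -0.15    -0.35     0.80]
d = (I − A) x:
  d_1 = (+0.65)·560 + (-0.15)·540 + (-0.25)·540 = 148.00
  d_2 = (-0.30)·560 + (+0.65)·540 + (-0.20)·540 = 75.00
  d_3 = (-0.15)·560 + (-0.35)·540 + (+0.80)·540 = 159.00

d_3 = 159.00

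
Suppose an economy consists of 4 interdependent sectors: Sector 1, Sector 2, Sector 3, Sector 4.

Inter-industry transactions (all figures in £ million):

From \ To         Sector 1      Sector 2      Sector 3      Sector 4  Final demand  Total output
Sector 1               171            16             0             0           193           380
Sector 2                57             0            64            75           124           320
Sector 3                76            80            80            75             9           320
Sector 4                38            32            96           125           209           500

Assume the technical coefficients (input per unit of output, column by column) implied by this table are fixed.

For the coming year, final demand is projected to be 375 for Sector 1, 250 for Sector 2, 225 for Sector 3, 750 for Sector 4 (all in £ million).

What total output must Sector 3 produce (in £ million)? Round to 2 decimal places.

x_3 = 1111.61

Technical coefficients a_ij = z_ij / X_j:
  a_11 = 171/380 = 0.45, a_21 = 57/380 = 0.15, a_31 = 76/380 = 0.20, a_41 = 38/380 = 0.10
  a_12 = 16/320 = 0.05, a_22 = 0/320 = 0.00, a_32 = 80/320 = 0.25, a_42 = 32/320 = 0.10
  a_13 = 0/320 = 0.00, a_23 = 64/320 = 0.20, a_33 = 80/320 = 0.25, a_43 = 96/320 = 0.30
  a_14 = 0/500 = 0.00, a_24 = 75/500 = 0.15, a_34 = 75/500 = 0.15, a_44 = 125/500 = 0.25
I − A =
  [   0.55    -0.05     0.00     0.00]
  [  -0.15     1.00    -0.20    -0.15]
  [  -0.20    -0.25     0.75    -0.15]
  [  -0.10    -0.10    -0.30     0.75]
Compute the cofactors C_ij = (−1)^(i+j)·(3×3 minor ij) of I−A; the adjugate is their transpose:
adj(I−A) = Cᵀ =
  [ 0.454500   0.025875   0.009750   0.007125]
  [ 0.130875   0.284625   0.107250   0.078375]
  [ 0.196125   0.119625   0.397875   0.103500]
  [ 0.156500   0.089250   0.174750   0.377375]
det(I−A) = Σ_j (I−A)_1j·C_1j = (0.55)(0.454500) + (-0.05)(0.130875) + (0.00)(0.196125) + (0.00)(0.156500) = 0.24343125
(I − A)⁻¹ = adj(I−A) / det(I−A) ≈
  [   1.8671     0.1063     0.0401     0.0293]
  [   0.5376     1.1692     0.4406     0.3220]
  [   0.8057     0.4914     1.6344     0.4252]
  [   0.6429     0.3666     0.7179     1.5502]
x = (I − A)⁻¹ d = adj(I−A)·d / det(I−A), with det(I−A) = 0.24343125:
  x_1 = (0.454500·375 + 0.025875·250 + 0.009750·225 + 0.007125·750) / 0.24343125 = 184.44375 / 0.24343125 ≈ 757.68
  x_2 = (0.130875·375 + 0.284625·250 + 0.107250·225 + 0.078375·750) / 0.24343125 = 203.146875 / 0.24343125 ≈ 834.51
  x_3 = (0.196125·375 + 0.119625·250 + 0.397875·225 + 0.103500·750) / 0.24343125 = 270.60 / 0.24343125 ≈ 1111.61
  x_4 = (0.156500·375 + 0.089250·250 + 0.174750·225 + 0.377375·750) / 0.24343125 = 403.35 / 0.24343125 ≈ 1656.94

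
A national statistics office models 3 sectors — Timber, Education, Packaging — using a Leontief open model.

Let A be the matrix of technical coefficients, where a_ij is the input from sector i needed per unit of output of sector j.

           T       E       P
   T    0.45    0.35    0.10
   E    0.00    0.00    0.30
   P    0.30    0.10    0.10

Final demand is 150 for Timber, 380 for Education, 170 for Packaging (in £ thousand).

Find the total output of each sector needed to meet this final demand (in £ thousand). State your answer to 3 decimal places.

x_T = 692.686, x_E = 523.381, x_P = 477.938

I − A =
  [   0.55    -0.35    -0.10]
  [   0.00     1.00    -0.30]
  [  -0.30    -0.10     0.90]
Cofactors of I−A, C_ij = (−1)^(i+j)·(minor ij) (rows/columns in the sector order above):
  C_11 = (1.00)(0.90) − (-0.30)(-0.10) = 0.8700
  C_12 = −[(0.00)(0.90) − (-0.30)(-0.30)] = 0.0900
  C_13 = (0.00)(-0.10) − (1.00)(-0.30) = 0.3000
  C_21 = −[(-0.35)(0.90) − (-0.10)(-0.10)] = 0.3250
  C_22 = (0.55)(0.90) − (-0.10)(-0.30) = 0.4650
  C_23 = −[(0.55)(-0.10) − (-0.35)(-0.30)] = 0.1600
  C_31 = (-0.35)(-0.30) − (-0.10)(1.00) = 0.2050
  C_32 = −[(0.55)(-0.30) − (-0.10)(0.00)] = 0.1650
  C_33 = (0.55)(1.00) − (-0.35)(0.00) = 0.5500
det(I−A) = Σ_j (I−A)_1j·C_1j = (0.55)(0.8700) + (-0.35)(0.0900) + (-0.10)(0.3000) = 0.4170
adj(I−A) = Cᵀ =
  [ 0.8700   0.3250   0.2050]
  [ 0.0900   0.4650   0.1650]
  [ 0.3000   0.1600   0.5500]
(I − A)⁻¹ = adj(I−A) / det(I−A) ≈
  [   2.0863     0.7794     0.4916]
  [   0.2158     1.1151     0.3957]
  [   0.7194     0.3837     1.3189]
x = (I − A)⁻¹ d = adj(I−A)·d / det(I−A), with det(I−A) = 0.4170:
  x_T = (0.8700·150 + 0.3250·380 + 0.2050·170) / 0.4170 = 288.85 / 0.4170 ≈ 692.686
  x_E = (0.0900·150 + 0.4650·380 + 0.1650·170) / 0.4170 = 218.25 / 0.4170 ≈ 523.381
  x_P = (0.3000·150 + 0.1600·380 + 0.5500·170) / 0.4170 = 199.30 / 0.4170 ≈ 477.938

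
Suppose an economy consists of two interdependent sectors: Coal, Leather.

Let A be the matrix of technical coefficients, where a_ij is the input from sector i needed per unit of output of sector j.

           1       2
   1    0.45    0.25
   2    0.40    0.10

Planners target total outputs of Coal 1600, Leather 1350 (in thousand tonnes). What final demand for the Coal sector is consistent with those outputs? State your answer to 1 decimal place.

I − A =
  [   0.55    -0.25]
  [  -0.40     0.90]
d = (I − A) x:
  d_1 = (+0.55)·1600 + (-0.25)·1350 = 542.5
  d_2 = (-0.40)·1600 + (+0.90)·1350 = 575.0

d_1 = 542.5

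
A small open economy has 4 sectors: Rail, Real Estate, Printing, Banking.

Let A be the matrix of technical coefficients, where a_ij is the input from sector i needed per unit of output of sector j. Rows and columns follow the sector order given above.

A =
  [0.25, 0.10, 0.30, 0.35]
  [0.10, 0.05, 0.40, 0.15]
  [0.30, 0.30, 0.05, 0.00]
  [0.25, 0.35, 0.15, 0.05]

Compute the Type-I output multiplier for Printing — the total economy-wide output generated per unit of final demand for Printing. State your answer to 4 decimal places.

m_3 = 5.2885

I − A =
  [   0.75    -0.10    -0.30    -0.35]
  [  -0.10     0.95    -0.40    -0.15]
  [  -0.30    -0.30     0.95     0.00]
  [  -0.25    -0.35    -0.15     0.95]
Compute the cofactors C_ij = (−1)^(i+j)·(3×3 minor ij) of I−A; the adjugate is their transpose:
adj(I−A) = Cᵀ =
  [ 0.686750   0.307875   0.394125   0.301625]
  [ 0.246625   0.492500   0.311875   0.168625]
  [ 0.294750   0.252750   0.528875   0.148500]
  [ 0.318125   0.302375   0.302125   0.470875]
det(I−A) = Σ_j (I−A)_1j·C_1j = (0.75)(0.686750) + (-0.10)(0.246625) + (-0.30)(0.294750) + (-0.35)(0.318125) = 0.29063125
(I − A)⁻¹ = adj(I−A) / det(I−A) ≈
  [   2.36296     1.05933     1.35610     1.03783]
  [   0.84858     1.69459     1.07310     0.58020]
  [   1.01417     0.86966     1.81975     0.51096]
  [   1.09460     1.04041     1.03955     1.62018]
The output multiplier for sector j is the column-j sum of the Leontief inverse (I − A)⁻¹ = adj(I−A) / det(I−A).
Column 3 of adj(I−A): (0.394125, 0.311875, 0.528875, 0.302125); det(I−A) = 0.29063125.
m_3 = (0.394125 + 0.311875 + 0.528875 + 0.302125) / 0.29063125 = 1.537 / 0.29063125 ≈ 5.2885.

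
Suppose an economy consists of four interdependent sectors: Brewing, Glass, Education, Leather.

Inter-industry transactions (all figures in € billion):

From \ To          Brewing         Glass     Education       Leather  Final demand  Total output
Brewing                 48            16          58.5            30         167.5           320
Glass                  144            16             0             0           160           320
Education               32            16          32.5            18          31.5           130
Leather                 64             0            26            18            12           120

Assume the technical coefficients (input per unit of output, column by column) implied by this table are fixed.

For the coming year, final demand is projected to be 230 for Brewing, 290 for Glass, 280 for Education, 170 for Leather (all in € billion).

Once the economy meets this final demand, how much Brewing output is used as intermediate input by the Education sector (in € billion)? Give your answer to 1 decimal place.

z_BE = 285.4

Technical coefficients a_ij = z_ij / X_j:
  a_BB = 48/320 = 0.15, a_GB = 144/320 = 0.45, a_EB = 32/320 = 0.10, a_LB = 64/320 = 0.20
  a_BG = 16/320 = 0.05, a_GG = 16/320 = 0.05, a_EG = 16/320 = 0.05, a_LG = 0/320 = 0.00
  a_BE = 58.5/130 = 0.45, a_GE = 0/130 = 0.00, a_EE = 32.5/130 = 0.25, a_LE = 26/130 = 0.20
  a_BL = 30/120 = 0.25, a_GL = 0/120 = 0.00, a_EL = 18/120 = 0.15, a_LL = 18/120 = 0.15
I − A =
  [   0.85    -0.05    -0.45    -0.25]
  [  -0.45     0.95     0.00     0.00]
  [  -0.10    -0.05     0.75    -0.15]
  [  -0.20     0.00    -0.20     0.85]
Compute the cofactors C_ij = (−1)^(i+j)·(3×3 minor ij) of I−A; the adjugate is their transpose:
adj(I−A) = Cᵀ =
  [ 0.577125   0.052000   0.410875   0.242250]
  [ 0.273375   0.422125   0.194625   0.114750]
  [ 0.128375   0.039375   0.619750   0.147125]
  [ 0.166000   0.021500   0.242500   0.535875]
det(I−A) = Σ_j (I−A)_1j·C_1j = (0.85)(0.577125) + (-0.05)(0.273375) + (-0.45)(0.128375) + (-0.25)(0.166000) = 0.37761875
(I − A)⁻¹ = adj(I−A) / det(I−A) ≈
  [   1.5283     0.1377     1.0881     0.6415]
  [   0.7239     1.1179     0.5154     0.3039]
  [   0.3400     0.1043     1.6412     0.3896]
  [   0.4396     0.0569     0.6422     1.4191]
First solve x = (I − A)⁻¹ d = adj(I−A)·d / det(I−A); in particular x_E = (0.128375·230 + 0.039375·290 + 0.619750·280 + 0.147125·170) / 0.37761875 = 239.48625 / 0.37761875 ≈ 634.201.
Intermediate flow from B to E: z_BE = a_BE · x_E = 0.45 × 239.48625 / 0.37761875 = 107.7688125 / 0.37761875 ≈ 285.4.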